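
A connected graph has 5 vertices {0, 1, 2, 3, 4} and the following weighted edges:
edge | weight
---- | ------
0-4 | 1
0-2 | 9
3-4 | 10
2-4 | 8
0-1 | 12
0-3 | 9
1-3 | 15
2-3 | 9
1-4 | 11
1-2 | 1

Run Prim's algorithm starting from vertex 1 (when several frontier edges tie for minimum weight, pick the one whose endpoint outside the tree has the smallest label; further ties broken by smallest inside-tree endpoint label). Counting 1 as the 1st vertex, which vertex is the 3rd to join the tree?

Prim's algorithm from 1:
Step 1: cheapest edge leaving the tree is 1-2 (1); add 2.
Step 2: cheapest edge leaving the tree is 2-4 (8); add 4.
Step 3: cheapest edge leaving the tree is 0-4 (1); add 0.
Step 4: cheapest edge leaving the tree is 0-3 (9); add 3.
Vertex order: 1, 2, 4, 0, 3. The 3rd vertex is 4.

4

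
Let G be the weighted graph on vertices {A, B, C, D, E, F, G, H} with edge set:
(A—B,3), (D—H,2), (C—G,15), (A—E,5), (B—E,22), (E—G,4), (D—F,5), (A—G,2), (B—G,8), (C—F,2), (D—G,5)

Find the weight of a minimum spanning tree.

Sort edges by weight, then run Kruskal:
A—G (2): add — endpoints in different components.
C—F (2): add — endpoints in different components.
D—H (2): add — endpoints in different components.
A—B (3): add — endpoints in different components.
E—G (4): add — endpoints in different components.
A—E (5): skip — A and E already connected.
D—F (5): add — endpoints in different components.
D—G (5): add — endpoints in different components.
MST edges: A—G, C—F, D—H, A—B, E—G, D—F, D—G; total weight 2+2+2+3+4+5+5 = 23.

23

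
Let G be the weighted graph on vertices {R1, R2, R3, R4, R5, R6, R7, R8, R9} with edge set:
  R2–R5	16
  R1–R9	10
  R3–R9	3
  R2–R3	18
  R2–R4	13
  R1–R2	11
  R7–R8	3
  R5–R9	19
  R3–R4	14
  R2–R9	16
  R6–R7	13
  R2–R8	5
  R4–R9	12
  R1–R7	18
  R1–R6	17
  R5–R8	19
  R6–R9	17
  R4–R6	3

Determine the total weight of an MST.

63

Grow the tree from R7 using Prim:
Step 1: cheapest edge leaving the tree is R7–R8 (3); add R8.
Step 2: cheapest edge leaving the tree is R2–R8 (5); add R2.
Step 3: cheapest edge leaving the tree is R1–R2 (11); add R1.
Step 4: cheapest edge leaving the tree is R1–R9 (10); add R9.
Step 5: cheapest edge leaving the tree is R3–R9 (3); add R3.
Step 6: cheapest edge leaving the tree is R4–R9 (12); add R4.
Step 7: cheapest edge leaving the tree is R4–R6 (3); add R6.
Step 8: cheapest edge leaving the tree is R2–R5 (16); add R5.
MST edges: R7–R8, R2–R8, R1–R2, R1–R9, R3–R9, R4–R9, R4–R6, R2–R5; total weight 3+5+11+10+3+12+3+16 = 63.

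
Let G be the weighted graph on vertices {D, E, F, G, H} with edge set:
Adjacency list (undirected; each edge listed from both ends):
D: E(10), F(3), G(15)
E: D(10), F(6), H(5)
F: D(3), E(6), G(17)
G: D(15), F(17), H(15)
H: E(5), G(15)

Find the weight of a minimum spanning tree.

29

Grow the tree from H using Prim:
Step 1: frontier [E—H 5, G—H 15] → take E—H (5); add E.
Step 2: frontier [E—F 6, D—E 10, G—H 15] → take E—F (6); add F.
Step 3: frontier [D—E 10, D—F 3, F—G 17, G—H 15] → take D—F (3); add D.
Step 4: frontier [D—G 15, F—G 17, G—H 15] → take D—G (15); add G.
MST edges: E—H, E—F, D—F, D—G; total weight 5+6+3+15 = 29.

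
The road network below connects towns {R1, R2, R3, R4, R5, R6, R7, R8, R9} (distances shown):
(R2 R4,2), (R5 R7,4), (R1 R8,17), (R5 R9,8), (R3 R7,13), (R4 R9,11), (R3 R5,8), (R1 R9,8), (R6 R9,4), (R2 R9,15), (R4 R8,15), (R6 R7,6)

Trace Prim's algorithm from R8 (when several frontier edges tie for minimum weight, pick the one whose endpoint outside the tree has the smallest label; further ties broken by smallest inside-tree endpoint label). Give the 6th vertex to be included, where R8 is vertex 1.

R7

Prim, starting at R8.
Step 1: frontier [R4 R8 15, R1 R8 17] → take R4 R8 (15); add R4.
Step 2: frontier [R2 R4 2, R4 R9 11, R1 R8 17] → take R2 R4 (2); add R2.
Step 3: frontier [R2 R9 15, R4 R9 11, R1 R8 17] → take R4 R9 (11); add R9.
Step 4: frontier [R1 R8 17, R6 R9 4, R1 R9 8, R5 R9 8] → take R6 R9 (4); add R6.
Step 5: frontier [R6 R7 6, R1 R8 17, R1 R9 8, R5 R9 8] → take R6 R7 (6); add R7.
Step 6: frontier [R5 R7 4, R3 R7 13, R1 R8 17, R1 R9 8, R5 R9 8] → take R5 R7 (4); add R5.
Step 7: frontier [R3 R5 8, R3 R7 13, R1 R8 17, R1 R9 8] → take R1 R9 (8); add R1.
Step 8: frontier [R3 R5 8, R3 R7 13] → take R3 R5 (8); add R3.
Vertex order: R8, R4, R2, R9, R6, R7, R5, R1, R3. The 6th vertex is R7.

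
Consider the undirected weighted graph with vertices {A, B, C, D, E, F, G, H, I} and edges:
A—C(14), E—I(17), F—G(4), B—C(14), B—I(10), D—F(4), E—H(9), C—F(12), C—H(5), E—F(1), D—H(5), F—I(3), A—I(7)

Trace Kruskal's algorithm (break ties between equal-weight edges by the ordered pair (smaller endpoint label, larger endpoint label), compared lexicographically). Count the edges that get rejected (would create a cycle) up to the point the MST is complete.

1

Sort edges by weight, then run Kruskal:
E—F (1): add — endpoints in different components.
F—I (3): add — endpoints in different components.
D—F (4): add — endpoints in different components.
F—G (4): add — endpoints in different components.
C—H (5): add — endpoints in different components.
D—H (5): add — endpoints in different components.
A—I (7): add — endpoints in different components.
E—H (9): skip — E and H already connected.
B—I (10): add — endpoints in different components.
Edges rejected before the tree was complete: 1.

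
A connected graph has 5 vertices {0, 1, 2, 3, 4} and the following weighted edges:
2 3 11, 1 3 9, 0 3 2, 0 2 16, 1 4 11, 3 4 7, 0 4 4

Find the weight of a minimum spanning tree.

26

Prim's algorithm from 0:
Step 1: cheapest edge leaving the tree is 0 3 (2); add 3.
Step 2: cheapest edge leaving the tree is 0 4 (4); add 4.
Step 3: cheapest edge leaving the tree is 1 3 (9); add 1.
Step 4: cheapest edge leaving the tree is 2 3 (11); add 2.
MST edges: 0 3, 0 4, 1 3, 2 3; total weight 2+4+9+11 = 26.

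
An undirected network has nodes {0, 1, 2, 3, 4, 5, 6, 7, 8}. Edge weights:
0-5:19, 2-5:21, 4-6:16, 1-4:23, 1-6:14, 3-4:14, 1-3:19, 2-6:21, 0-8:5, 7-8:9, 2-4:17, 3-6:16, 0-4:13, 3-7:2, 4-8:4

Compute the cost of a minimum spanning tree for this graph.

Kruskal: consider edges lightest-first.
3-7 (2): add — endpoints in different components.
4-8 (4): add — endpoints in different components.
0-8 (5): add — endpoints in different components.
7-8 (9): add — endpoints in different components.
0-4 (13): skip — 0 and 4 already connected.
1-6 (14): add — endpoints in different components.
3-4 (14): skip — 3 and 4 already connected.
3-6 (16): add — endpoints in different components.
4-6 (16): skip — 4 and 6 already connected.
2-4 (17): add — endpoints in different components.
0-5 (19): add — endpoints in different components.
MST edges: 3-7, 4-8, 0-8, 7-8, 1-6, 3-6, 2-4, 0-5; total weight 2+4+5+9+14+16+17+19 = 86.

86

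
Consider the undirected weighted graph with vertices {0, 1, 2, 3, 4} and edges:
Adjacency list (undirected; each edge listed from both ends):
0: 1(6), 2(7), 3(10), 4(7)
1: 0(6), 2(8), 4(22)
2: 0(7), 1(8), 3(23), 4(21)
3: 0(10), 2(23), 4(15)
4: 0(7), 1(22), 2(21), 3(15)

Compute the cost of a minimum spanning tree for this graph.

Kruskal: consider edges lightest-first.
0–1 (6): add — endpoints in different components.
0–2 (7): add — endpoints in different components.
0–4 (7): add — endpoints in different components.
1–2 (8): skip — 1 and 2 already connected.
0–3 (10): add — endpoints in different components.
MST edges: 0–1, 0–2, 0–4, 0–3; total weight 6+7+7+10 = 30.

30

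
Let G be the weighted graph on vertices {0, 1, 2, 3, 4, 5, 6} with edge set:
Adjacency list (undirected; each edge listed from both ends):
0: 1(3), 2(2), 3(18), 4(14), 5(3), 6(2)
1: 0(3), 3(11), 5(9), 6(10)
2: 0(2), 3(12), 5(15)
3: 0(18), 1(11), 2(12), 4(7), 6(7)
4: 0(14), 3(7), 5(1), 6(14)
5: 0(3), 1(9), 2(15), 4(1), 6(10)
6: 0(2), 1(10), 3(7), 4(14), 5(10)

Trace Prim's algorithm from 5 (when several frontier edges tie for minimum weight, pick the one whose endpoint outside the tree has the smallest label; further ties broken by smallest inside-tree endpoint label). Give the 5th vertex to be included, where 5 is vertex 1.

6

Prim's algorithm from 5:
Step 1: cheapest edge leaving the tree is 4-5 (1); add 4.
Step 2: cheapest edge leaving the tree is 0-5 (3); add 0.
Step 3: cheapest edge leaving the tree is 0-2 (2); add 2.
Step 4: cheapest edge leaving the tree is 0-6 (2); add 6.
Step 5: cheapest edge leaving the tree is 0-1 (3); add 1.
Step 6: cheapest edge leaving the tree is 3-4 (7); add 3.
Vertex order: 5, 4, 0, 2, 6, 1, 3. The 5th vertex is 6.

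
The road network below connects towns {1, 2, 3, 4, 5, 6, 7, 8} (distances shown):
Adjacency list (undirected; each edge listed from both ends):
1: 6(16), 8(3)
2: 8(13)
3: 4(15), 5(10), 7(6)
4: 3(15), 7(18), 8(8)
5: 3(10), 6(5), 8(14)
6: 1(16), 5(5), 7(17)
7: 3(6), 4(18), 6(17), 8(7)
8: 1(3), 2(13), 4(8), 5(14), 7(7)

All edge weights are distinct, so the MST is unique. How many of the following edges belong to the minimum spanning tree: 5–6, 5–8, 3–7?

2

Kruskal: consider edges lightest-first.
1–8 (3): add — endpoints in different components.
5–6 (5): add — endpoints in different components.
3–7 (6): add — endpoints in different components.
7–8 (7): add — endpoints in different components.
4–8 (8): add — endpoints in different components.
3–5 (10): add — endpoints in different components.
2–8 (13): add — endpoints in different components.
MST edge set: {1–8, 5–6, 3–7, 7–8, 4–8, 3–5, 2–8}.
Of the listed edges, {5–6, 3–7} are in the MST → 2.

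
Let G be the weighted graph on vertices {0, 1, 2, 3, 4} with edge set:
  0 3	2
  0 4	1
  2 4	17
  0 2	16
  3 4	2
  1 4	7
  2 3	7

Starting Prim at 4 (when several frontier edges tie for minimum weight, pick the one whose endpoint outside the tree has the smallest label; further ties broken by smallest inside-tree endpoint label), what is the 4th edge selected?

Grow the tree from 4 using Prim:
Step 1: cheapest edge leaving the tree is 0 4 (1); add 0.
Step 2: cheapest edge leaving the tree is 0 3 (2); add 3.
Step 3: cheapest edge leaving the tree is 1 4 (7); add 1.
Step 4: cheapest edge leaving the tree is 2 3 (7); add 2.
The 4th edge added is 2 3.

2-3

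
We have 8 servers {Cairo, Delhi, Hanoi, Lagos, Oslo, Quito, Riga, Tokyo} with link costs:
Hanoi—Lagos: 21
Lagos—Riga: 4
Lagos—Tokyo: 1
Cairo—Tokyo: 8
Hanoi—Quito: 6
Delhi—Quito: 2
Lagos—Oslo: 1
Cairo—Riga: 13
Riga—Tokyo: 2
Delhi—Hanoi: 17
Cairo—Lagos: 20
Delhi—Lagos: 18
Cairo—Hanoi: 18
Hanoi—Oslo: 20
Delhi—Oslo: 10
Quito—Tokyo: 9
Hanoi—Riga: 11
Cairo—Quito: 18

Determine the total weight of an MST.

29

Kruskal's algorithm — process edges by increasing weight (ties by edge label):
Lagos—Oslo (1): add — endpoints in different components.
Lagos—Tokyo (1): add — endpoints in different components.
Delhi—Quito (2): add — endpoints in different components.
Riga—Tokyo (2): add — endpoints in different components.
Lagos—Riga (4): skip — Riga and Lagos already connected.
Hanoi—Quito (6): add — endpoints in different components.
Cairo—Tokyo (8): add — endpoints in different components.
Quito—Tokyo (9): add — endpoints in different components.
MST edges: Lagos—Oslo, Lagos—Tokyo, Delhi—Quito, Riga—Tokyo, Hanoi—Quito, Cairo—Tokyo, Quito—Tokyo; total weight 1+1+2+2+6+8+9 = 29.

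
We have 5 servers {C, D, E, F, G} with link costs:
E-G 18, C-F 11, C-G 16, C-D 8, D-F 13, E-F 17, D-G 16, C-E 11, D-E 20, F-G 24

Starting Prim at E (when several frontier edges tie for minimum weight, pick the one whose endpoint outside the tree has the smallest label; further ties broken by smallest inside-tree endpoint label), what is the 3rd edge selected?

Prim's algorithm from E:
Step 1: frontier [C-E 11, E-F 17, E-G 18, D-E 20] → take C-E (11); add C.
Step 2: frontier [C-D 8, C-F 11, C-G 16, E-F 17, E-G 18, D-E 20] → take C-D (8); add D.
Step 3: frontier [C-F 11, C-G 16, D-F 13, D-G 16, E-F 17, E-G 18] → take C-F (11); add F.
Step 4: frontier [C-G 16, D-G 16, E-G 18, F-G 24] → take C-G (16); add G.
The 3rd edge added is C-F.

C-F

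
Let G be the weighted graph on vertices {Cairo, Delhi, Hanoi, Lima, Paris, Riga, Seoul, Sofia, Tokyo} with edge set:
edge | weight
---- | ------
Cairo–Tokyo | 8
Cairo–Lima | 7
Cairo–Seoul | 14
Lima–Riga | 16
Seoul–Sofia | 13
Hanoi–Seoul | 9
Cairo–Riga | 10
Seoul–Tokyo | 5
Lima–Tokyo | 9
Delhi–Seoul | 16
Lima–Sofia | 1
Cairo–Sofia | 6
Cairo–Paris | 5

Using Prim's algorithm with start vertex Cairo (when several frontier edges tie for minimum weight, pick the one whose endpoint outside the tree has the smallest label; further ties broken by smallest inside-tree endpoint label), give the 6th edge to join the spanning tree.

Hanoi-Seoul

Prim's algorithm from Cairo:
Step 1: cheapest edge leaving the tree is Cairo–Paris (5); add Paris.
Step 2: cheapest edge leaving the tree is Cairo–Sofia (6); add Sofia.
Step 3: cheapest edge leaving the tree is Lima–Sofia (1); add Lima.
Step 4: cheapest edge leaving the tree is Cairo–Tokyo (8); add Tokyo.
Step 5: cheapest edge leaving the tree is Seoul–Tokyo (5); add Seoul.
Step 6: cheapest edge leaving the tree is Hanoi–Seoul (9); add Hanoi.
Step 7: cheapest edge leaving the tree is Cairo–Riga (10); add Riga.
Step 8: cheapest edge leaving the tree is Delhi–Seoul (16); add Delhi.
The 6th edge added is Hanoi–Seoul.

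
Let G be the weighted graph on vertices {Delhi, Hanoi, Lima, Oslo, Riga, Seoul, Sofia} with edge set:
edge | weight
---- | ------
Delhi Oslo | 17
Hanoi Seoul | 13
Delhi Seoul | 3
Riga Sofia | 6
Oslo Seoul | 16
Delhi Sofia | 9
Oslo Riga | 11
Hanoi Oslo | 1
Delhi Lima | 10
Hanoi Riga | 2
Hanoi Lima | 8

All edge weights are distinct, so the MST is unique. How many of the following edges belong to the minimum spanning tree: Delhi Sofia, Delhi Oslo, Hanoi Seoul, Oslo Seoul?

1

Kruskal's algorithm — process edges by increasing weight (ties by edge label):
Hanoi Oslo (1): add. Components now {Lima} {Hanoi,Oslo} {Riga} {Seoul} {Sofia} {Delhi}
Hanoi Riga (2): add. Components now {Lima} {Hanoi,Oslo,Riga} {Seoul} {Sofia} {Delhi}
Delhi Seoul (3): add. Components now {Lima} {Hanoi,Oslo,Riga} {Delhi,Seoul} {Sofia}
Riga Sofia (6): add. Components now {Lima} {Hanoi,Oslo,Riga,Sofia} {Delhi,Seoul}
Hanoi Lima (8): add. Components now {Hanoi,Lima,Oslo,Riga,Sofia} {Delhi,Seoul}
Delhi Sofia (9): add. Components now {Delhi,Hanoi,Lima,Oslo,Riga,Seoul,Sofia}
MST edge set: {Hanoi Oslo, Hanoi Riga, Delhi Seoul, Riga Sofia, Hanoi Lima, Delhi Sofia}.
Of the listed edges, {Delhi Sofia} are in the MST → 1.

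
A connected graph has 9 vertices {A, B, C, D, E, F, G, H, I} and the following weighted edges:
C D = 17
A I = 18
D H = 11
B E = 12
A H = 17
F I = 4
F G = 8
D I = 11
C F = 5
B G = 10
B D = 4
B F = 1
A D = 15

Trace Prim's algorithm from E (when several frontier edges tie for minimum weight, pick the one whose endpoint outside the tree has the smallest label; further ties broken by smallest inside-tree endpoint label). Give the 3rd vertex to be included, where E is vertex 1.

Prim, starting at E.
Step 1: frontier [B E 12] → take B E (12); add B.
Step 2: frontier [B F 1, B D 4, B G 10] → take B F (1); add F.
Step 3: frontier [B D 4, B G 10, F I 4, C F 5, F G 8] → take B D (4); add D.
Step 4: frontier [B G 10, D H 11, D I 11, A D 15, C D 17, F I 4, C F 5, F G 8] → take F I (4); add I.
Step 5: frontier [B G 10, D H 11, A D 15, C D 17, C F 5, F G 8, A I 18] → take C F (5); add C.
Step 6: frontier [B G 10, D H 11, A D 15, F G 8, A I 18] → take F G (8); add G.
Step 7: frontier [D H 11, A D 15, A I 18] → take D H (11); add H.
Step 8: frontier [A D 15, A H 17, A I 18] → take A D (15); add A.
Vertex order: E, B, F, D, I, C, G, H, A. The 3rd vertex is F.

F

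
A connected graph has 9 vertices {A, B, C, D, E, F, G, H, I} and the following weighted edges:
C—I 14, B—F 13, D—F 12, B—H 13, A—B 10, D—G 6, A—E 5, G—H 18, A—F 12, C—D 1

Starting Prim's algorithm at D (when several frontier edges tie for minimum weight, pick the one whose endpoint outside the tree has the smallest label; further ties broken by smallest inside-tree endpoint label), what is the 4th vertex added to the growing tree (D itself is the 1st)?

F

Prim, starting at D.
Step 1: cheapest edge leaving the tree is C—D (1); add C.
Step 2: cheapest edge leaving the tree is D—G (6); add G.
Step 3: cheapest edge leaving the tree is D—F (12); add F.
Step 4: cheapest edge leaving the tree is A—F (12); add A.
Step 5: cheapest edge leaving the tree is A—E (5); add E.
Step 6: cheapest edge leaving the tree is A—B (10); add B.
Step 7: cheapest edge leaving the tree is B—H (13); add H.
Step 8: cheapest edge leaving the tree is C—I (14); add I.
Vertex order: D, C, G, F, A, E, B, H, I. The 4th vertex is F.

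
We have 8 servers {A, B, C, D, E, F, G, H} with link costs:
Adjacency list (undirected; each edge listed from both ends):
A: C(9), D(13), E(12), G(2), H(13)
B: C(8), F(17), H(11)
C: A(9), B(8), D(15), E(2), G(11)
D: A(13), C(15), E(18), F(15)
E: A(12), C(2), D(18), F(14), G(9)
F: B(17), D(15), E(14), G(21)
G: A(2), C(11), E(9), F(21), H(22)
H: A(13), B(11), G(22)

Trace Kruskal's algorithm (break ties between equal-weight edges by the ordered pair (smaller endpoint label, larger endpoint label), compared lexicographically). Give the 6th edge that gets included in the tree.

Sort edges by weight, then run Kruskal:
A-G (2): add — endpoints in different components.
C-E (2): add — endpoints in different components.
B-C (8): add — endpoints in different components.
A-C (9): add — endpoints in different components.
E-G (9): skip — E and G already connected.
B-H (11): add — endpoints in different components.
C-G (11): skip — C and G already connected.
A-E (12): skip — A and E already connected.
A-D (13): add — endpoints in different components.
A-H (13): skip — A and H already connected.
E-F (14): add — endpoints in different components.
The 6th edge added is A-D.

A-D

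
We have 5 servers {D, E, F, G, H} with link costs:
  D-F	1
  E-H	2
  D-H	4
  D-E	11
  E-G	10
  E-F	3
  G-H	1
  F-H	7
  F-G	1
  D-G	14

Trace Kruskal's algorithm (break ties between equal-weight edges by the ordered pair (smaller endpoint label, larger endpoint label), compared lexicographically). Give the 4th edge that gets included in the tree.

E-H

Kruskal: consider edges lightest-first.
D-F (1): add — endpoints in different components.
F-G (1): add — endpoints in different components.
G-H (1): add — endpoints in different components.
E-H (2): add — endpoints in different components.
The 4th edge added is E-H.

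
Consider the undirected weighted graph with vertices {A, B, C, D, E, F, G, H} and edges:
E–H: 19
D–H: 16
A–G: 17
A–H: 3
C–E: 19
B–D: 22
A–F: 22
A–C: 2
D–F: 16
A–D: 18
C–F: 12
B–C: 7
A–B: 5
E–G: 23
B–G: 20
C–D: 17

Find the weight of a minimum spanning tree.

Sort edges by weight, then run Kruskal:
A–C (2): add — endpoints in different components.
A–H (3): add — endpoints in different components.
A–B (5): add — endpoints in different components.
B–C (7): skip — B and C already connected.
C–F (12): add — endpoints in different components.
D–F (16): add — endpoints in different components.
D–H (16): skip — D and H already connected.
A–G (17): add — endpoints in different components.
C–D (17): skip — C and D already connected.
A–D (18): skip — A and D already connected.
C–E (19): add — endpoints in different components.
MST edges: A–C, A–H, A–B, C–F, D–F, A–G, C–E; total weight 2+3+5+12+16+17+19 = 74.

74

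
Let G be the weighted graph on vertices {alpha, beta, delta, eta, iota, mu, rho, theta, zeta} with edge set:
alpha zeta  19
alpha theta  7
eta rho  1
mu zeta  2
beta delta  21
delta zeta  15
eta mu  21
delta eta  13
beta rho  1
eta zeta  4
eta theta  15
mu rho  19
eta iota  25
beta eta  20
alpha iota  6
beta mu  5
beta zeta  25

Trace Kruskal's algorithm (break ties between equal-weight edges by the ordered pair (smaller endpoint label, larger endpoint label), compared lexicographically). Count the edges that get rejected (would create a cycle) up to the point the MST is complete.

Kruskal: consider edges lightest-first.
beta rho (1): add — endpoints in different components.
eta rho (1): add — endpoints in different components.
mu zeta (2): add — endpoints in different components.
eta zeta (4): add — endpoints in different components.
beta mu (5): skip — mu and beta already connected.
alpha iota (6): add — endpoints in different components.
alpha theta (7): add — endpoints in different components.
delta eta (13): add — endpoints in different components.
delta zeta (15): skip — zeta and delta already connected.
eta theta (15): add — endpoints in different components.
Edges rejected before the tree was complete: 2.

2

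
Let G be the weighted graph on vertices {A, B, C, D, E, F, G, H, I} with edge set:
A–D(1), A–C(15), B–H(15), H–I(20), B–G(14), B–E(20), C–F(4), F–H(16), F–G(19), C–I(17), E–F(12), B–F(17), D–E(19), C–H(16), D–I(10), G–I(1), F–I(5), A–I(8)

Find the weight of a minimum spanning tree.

Sort edges by weight, then run Kruskal:
A–D (1): add — endpoints in different components.
G–I (1): add — endpoints in different components.
C–F (4): add — endpoints in different components.
F–I (5): add — endpoints in different components.
A–I (8): add — endpoints in different components.
D–I (10): skip — D and I already connected.
E–F (12): add — endpoints in different components.
B–G (14): add — endpoints in different components.
A–C (15): skip — A and C already connected.
B–H (15): add — endpoints in different components.
MST edges: A–D, G–I, C–F, F–I, A–I, E–F, B–G, B–H; total weight 1+1+4+5+8+12+14+15 = 60.

60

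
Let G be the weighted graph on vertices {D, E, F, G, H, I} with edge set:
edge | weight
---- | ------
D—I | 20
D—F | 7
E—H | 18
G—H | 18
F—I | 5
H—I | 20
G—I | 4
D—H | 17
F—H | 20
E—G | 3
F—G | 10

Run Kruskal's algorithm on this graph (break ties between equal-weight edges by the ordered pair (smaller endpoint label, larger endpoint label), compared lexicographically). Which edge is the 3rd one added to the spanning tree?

F-I

Kruskal: consider edges lightest-first.
E—G (3): add. Components now {D} {E,G} {F} {H} {I}
G—I (4): add. Components now {D} {E,G,I} {F} {H}
F—I (5): add. Components now {D} {E,F,G,I} {H}
D—F (7): add. Components now {D,E,F,G,I} {H}
F—G (10): skip — F and G already connected.
D—H (17): add. Components now {D,E,F,G,H,I}
The 3rd edge added is F—I.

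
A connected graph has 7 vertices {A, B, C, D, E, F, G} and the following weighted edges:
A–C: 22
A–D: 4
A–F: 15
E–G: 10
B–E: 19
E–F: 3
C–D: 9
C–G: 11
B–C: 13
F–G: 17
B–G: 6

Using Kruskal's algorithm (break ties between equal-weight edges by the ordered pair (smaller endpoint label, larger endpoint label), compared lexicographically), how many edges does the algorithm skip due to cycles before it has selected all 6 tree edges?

0

Kruskal's algorithm — process edges by increasing weight (ties by edge label):
E–F (3): add. Components now {A} {B} {C} {D} {E,F} {G}
A–D (4): add. Components now {A,D} {B} {C} {E,F} {G}
B–G (6): add. Components now {A,D} {B,G} {C} {E,F}
C–D (9): add. Components now {A,C,D} {B,G} {E,F}
E–G (10): add. Components now {A,C,D} {B,E,F,G}
C–G (11): add. Components now {A,B,C,D,E,F,G}
Edges rejected before the tree was complete: 0.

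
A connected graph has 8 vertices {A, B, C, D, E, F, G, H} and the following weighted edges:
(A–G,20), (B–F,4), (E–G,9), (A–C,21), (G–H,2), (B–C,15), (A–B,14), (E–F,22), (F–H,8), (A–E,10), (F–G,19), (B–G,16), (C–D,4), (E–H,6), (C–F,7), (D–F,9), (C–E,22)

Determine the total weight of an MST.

41

Kruskal: consider edges lightest-first.
G–H (2): add — endpoints in different components.
B–F (4): add — endpoints in different components.
C–D (4): add — endpoints in different components.
E–H (6): add — endpoints in different components.
C–F (7): add — endpoints in different components.
F–H (8): add — endpoints in different components.
D–F (9): skip — D and F already connected.
E–G (9): skip — E and G already connected.
A–E (10): add — endpoints in different components.
MST edges: G–H, B–F, C–D, E–H, C–F, F–H, A–E; total weight 2+4+4+6+7+8+10 = 41.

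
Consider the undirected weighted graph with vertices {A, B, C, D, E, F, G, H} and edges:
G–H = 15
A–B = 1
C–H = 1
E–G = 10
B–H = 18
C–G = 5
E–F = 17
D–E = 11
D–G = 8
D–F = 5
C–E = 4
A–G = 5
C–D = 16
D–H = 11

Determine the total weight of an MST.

Grow the tree from B using Prim:
Step 1: cheapest edge leaving the tree is A–B (1); add A.
Step 2: cheapest edge leaving the tree is A–G (5); add G.
Step 3: cheapest edge leaving the tree is C–G (5); add C.
Step 4: cheapest edge leaving the tree is C–H (1); add H.
Step 5: cheapest edge leaving the tree is C–E (4); add E.
Step 6: cheapest edge leaving the tree is D–G (8); add D.
Step 7: cheapest edge leaving the tree is D–F (5); add F.
MST edges: A–B, A–G, C–G, C–H, C–E, D–G, D–F; total weight 1+5+5+1+4+8+5 = 29.

29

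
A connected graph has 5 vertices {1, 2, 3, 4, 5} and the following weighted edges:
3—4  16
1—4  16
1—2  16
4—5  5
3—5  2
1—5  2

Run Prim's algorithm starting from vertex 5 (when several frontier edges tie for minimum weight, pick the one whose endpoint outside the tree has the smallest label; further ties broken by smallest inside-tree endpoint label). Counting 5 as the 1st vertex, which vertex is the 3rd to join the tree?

3

Prim's algorithm from 5:
Step 1: cheapest edge leaving the tree is 1—5 (2); add 1.
Step 2: cheapest edge leaving the tree is 3—5 (2); add 3.
Step 3: cheapest edge leaving the tree is 4—5 (5); add 4.
Step 4: cheapest edge leaving the tree is 1—2 (16); add 2.
Vertex order: 5, 1, 3, 4, 2. The 3rd vertex is 3.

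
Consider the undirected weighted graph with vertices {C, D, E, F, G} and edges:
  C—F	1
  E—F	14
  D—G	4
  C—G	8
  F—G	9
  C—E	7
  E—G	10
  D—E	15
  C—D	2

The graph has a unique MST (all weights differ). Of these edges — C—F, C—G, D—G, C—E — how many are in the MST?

3

Kruskal's algorithm — process edges by increasing weight (ties by edge label):
C—F (1): add. Components now {C,F} {D} {E} {G}
C—D (2): add. Components now {C,D,F} {E} {G}
D—G (4): add. Components now {C,D,F,G} {E}
C—E (7): add. Components now {C,D,E,F,G}
MST edge set: {C—F, C—D, D—G, C—E}.
Of the listed edges, {C—F, D—G, C—E} are in the MST → 3.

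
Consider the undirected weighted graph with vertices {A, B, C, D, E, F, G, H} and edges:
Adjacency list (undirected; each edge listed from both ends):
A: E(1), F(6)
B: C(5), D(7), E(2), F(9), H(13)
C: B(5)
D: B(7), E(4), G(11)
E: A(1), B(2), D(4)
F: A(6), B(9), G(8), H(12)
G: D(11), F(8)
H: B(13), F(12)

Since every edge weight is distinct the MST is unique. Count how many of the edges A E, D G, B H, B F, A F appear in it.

Kruskal: consider edges lightest-first.
A E (1): add — endpoints in different components.
B E (2): add — endpoints in different components.
D E (4): add — endpoints in different components.
B C (5): add — endpoints in different components.
A F (6): add — endpoints in different components.
B D (7): skip — B and D already connected.
F G (8): add — endpoints in different components.
B F (9): skip — B and F already connected.
D G (11): skip — D and G already connected.
F H (12): add — endpoints in different components.
MST edge set: {A E, B E, D E, B C, A F, F G, F H}.
Of the listed edges, {A E, A F} are in the MST → 2.

2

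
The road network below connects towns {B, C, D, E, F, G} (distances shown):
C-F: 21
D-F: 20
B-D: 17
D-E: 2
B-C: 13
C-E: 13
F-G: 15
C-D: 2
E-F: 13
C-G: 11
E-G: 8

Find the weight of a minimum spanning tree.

38

Kruskal: consider edges lightest-first.
C-D (2): add — endpoints in different components.
D-E (2): add — endpoints in different components.
E-G (8): add — endpoints in different components.
C-G (11): skip — C and G already connected.
B-C (13): add — endpoints in different components.
C-E (13): skip — C and E already connected.
E-F (13): add — endpoints in different components.
MST edges: C-D, D-E, E-G, B-C, E-F; total weight 2+2+8+13+13 = 38.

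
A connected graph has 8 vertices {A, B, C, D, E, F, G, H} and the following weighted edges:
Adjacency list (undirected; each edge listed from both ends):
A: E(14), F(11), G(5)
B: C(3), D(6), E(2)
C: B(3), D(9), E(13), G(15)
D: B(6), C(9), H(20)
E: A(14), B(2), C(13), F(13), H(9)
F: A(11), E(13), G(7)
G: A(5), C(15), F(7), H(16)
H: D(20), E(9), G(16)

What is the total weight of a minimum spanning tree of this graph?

Kruskal's algorithm — process edges by increasing weight (ties by edge label):
B E (2): add — endpoints in different components.
B C (3): add — endpoints in different components.
A G (5): add — endpoints in different components.
B D (6): add — endpoints in different components.
F G (7): add — endpoints in different components.
C D (9): skip — C and D already connected.
E H (9): add — endpoints in different components.
A F (11): skip — A and F already connected.
C E (13): skip — C and E already connected.
E F (13): add — endpoints in different components.
MST edges: B E, B C, A G, B D, F G, E H, E F; total weight 2+3+5+6+7+9+13 = 45.

45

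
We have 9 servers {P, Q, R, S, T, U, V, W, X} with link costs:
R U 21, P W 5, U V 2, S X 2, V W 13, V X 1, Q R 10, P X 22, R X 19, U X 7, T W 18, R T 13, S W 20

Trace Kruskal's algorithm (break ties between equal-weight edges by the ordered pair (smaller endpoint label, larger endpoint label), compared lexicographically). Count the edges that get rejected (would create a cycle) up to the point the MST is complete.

1

Kruskal: consider edges lightest-first.
V X (1): add — endpoints in different components.
S X (2): add — endpoints in different components.
U V (2): add — endpoints in different components.
P W (5): add — endpoints in different components.
U X (7): skip — X and U already connected.
Q R (10): add — endpoints in different components.
R T (13): add — endpoints in different components.
V W (13): add — endpoints in different components.
T W (18): add — endpoints in different components.
Edges rejected before the tree was complete: 1.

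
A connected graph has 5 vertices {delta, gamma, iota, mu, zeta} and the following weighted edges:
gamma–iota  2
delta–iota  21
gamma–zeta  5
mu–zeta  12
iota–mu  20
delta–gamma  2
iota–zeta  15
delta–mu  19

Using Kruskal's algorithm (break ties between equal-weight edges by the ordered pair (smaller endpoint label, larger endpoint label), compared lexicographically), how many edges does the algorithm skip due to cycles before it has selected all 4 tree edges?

0

Kruskal: consider edges lightest-first.
delta–gamma (2): add. Components now {iota} {zeta} {delta,gamma} {mu}
gamma–iota (2): add. Components now {delta,gamma,iota} {zeta} {mu}
gamma–zeta (5): add. Components now {delta,gamma,iota,zeta} {mu}
mu–zeta (12): add. Components now {delta,gamma,iota,mu,zeta}
Edges rejected before the tree was complete: 0.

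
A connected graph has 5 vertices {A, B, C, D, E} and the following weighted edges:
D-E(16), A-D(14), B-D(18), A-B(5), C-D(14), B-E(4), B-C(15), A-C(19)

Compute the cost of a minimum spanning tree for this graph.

37

Grow the tree from D using Prim:
Step 1: cheapest edge leaving the tree is A-D (14); add A.
Step 2: cheapest edge leaving the tree is A-B (5); add B.
Step 3: cheapest edge leaving the tree is B-E (4); add E.
Step 4: cheapest edge leaving the tree is C-D (14); add C.
MST edges: A-D, A-B, B-E, C-D; total weight 14+5+4+14 = 37.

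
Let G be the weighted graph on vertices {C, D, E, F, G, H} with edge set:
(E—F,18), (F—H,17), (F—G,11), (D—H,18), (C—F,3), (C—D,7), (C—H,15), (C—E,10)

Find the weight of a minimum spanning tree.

Kruskal: consider edges lightest-first.
C—F (3): add — endpoints in different components.
C—D (7): add — endpoints in different components.
C—E (10): add — endpoints in different components.
F—G (11): add — endpoints in different components.
C—H (15): add — endpoints in different components.
MST edges: C—F, C—D, C—E, F—G, C—H; total weight 3+7+10+11+15 = 46.

46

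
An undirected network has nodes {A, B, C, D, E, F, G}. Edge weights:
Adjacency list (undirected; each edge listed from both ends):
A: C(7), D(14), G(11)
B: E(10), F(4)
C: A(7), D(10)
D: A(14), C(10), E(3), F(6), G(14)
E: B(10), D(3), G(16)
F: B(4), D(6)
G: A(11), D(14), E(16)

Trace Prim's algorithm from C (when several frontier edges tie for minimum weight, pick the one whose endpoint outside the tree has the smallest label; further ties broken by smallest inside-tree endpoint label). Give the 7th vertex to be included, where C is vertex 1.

G

Grow the tree from C using Prim:
Step 1: frontier [A—C 7, C—D 10] → take A—C (7); add A.
Step 2: frontier [A—G 11, A—D 14, C—D 10] → take C—D (10); add D.
Step 3: frontier [A—G 11, D—E 3, D—F 6, D—G 14] → take D—E (3); add E.
Step 4: frontier [A—G 11, D—F 6, D—G 14, B—E 10, E—G 16] → take D—F (6); add F.
Step 5: frontier [A—G 11, D—G 14, B—E 10, E—G 16, B—F 4] → take B—F (4); add B.
Step 6: frontier [A—G 11, D—G 14, E—G 16] → take A—G (11); add G.
Vertex order: C, A, D, E, F, B, G. The 7th vertex is G.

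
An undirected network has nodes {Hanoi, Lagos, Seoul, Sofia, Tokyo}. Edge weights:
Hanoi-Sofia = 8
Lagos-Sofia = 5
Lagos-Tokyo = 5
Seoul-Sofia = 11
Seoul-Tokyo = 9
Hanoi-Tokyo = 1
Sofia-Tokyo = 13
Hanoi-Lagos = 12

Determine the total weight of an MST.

20

Grow the tree from Lagos using Prim:
Step 1: cheapest edge leaving the tree is Lagos-Sofia (5); add Sofia.
Step 2: cheapest edge leaving the tree is Lagos-Tokyo (5); add Tokyo.
Step 3: cheapest edge leaving the tree is Hanoi-Tokyo (1); add Hanoi.
Step 4: cheapest edge leaving the tree is Seoul-Tokyo (9); add Seoul.
MST edges: Lagos-Sofia, Lagos-Tokyo, Hanoi-Tokyo, Seoul-Tokyo; total weight 5+5+1+9 = 20.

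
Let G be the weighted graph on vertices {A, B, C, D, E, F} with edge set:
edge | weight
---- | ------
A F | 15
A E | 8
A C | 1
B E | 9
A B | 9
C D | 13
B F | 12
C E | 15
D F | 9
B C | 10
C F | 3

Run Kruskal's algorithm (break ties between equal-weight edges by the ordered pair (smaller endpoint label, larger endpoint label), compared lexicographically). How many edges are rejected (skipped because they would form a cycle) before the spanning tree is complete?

1

Sort edges by weight, then run Kruskal:
A C (1): add. Components now {A,C} {B} {D} {E} {F}
C F (3): add. Components now {A,C,F} {B} {D} {E}
A E (8): add. Components now {A,C,E,F} {B} {D}
A B (9): add. Components now {A,B,C,E,F} {D}
B E (9): skip — B and E already connected.
D F (9): add. Components now {A,B,C,D,E,F}
Edges rejected before the tree was complete: 1.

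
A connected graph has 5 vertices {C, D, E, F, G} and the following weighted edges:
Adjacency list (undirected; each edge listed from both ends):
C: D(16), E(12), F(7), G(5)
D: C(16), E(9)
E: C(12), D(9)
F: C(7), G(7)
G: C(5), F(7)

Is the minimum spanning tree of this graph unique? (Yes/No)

Kruskal: consider edges lightest-first.
C-G (5): add. Components now {C,G} {D} {E} {F}
C-F (7): add. Components now {C,F,G} {D} {E}
F-G (7): skip — F and G already connected.
D-E (9): add. Components now {C,F,G} {D,E}
C-E (12): add. Components now {C,D,E,F,G}
Non-tree edge F-G has weight 7, equal to the heaviest edge on its tree cycle — swapping gives another MST of the same weight. Not unique.

No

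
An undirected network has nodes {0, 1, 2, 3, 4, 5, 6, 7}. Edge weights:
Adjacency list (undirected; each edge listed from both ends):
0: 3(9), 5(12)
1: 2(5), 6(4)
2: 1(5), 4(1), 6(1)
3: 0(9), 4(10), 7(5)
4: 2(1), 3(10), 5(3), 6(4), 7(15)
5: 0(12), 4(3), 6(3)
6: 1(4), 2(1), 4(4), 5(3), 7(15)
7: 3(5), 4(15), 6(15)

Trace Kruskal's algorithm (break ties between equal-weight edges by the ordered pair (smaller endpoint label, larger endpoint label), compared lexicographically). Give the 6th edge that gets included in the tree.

0-3

Sort edges by weight, then run Kruskal:
2—4 (1): add — endpoints in different components.
2—6 (1): add — endpoints in different components.
4—5 (3): add — endpoints in different components.
5—6 (3): skip — 5 and 6 already connected.
1—6 (4): add — endpoints in different components.
4—6 (4): skip — 4 and 6 already connected.
1—2 (5): skip — 1 and 2 already connected.
3—7 (5): add — endpoints in different components.
0—3 (9): add — endpoints in different components.
3—4 (10): add — endpoints in different components.
The 6th edge added is 0—3.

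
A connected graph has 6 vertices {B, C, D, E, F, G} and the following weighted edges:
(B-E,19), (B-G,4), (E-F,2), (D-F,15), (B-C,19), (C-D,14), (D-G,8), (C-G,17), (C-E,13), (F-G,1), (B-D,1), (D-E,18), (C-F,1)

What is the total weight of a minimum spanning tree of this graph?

9

Prim's algorithm from F:
Step 1: frontier [C-F 1, F-G 1, E-F 2, D-F 15] → take C-F (1); add C.
Step 2: frontier [C-E 13, C-D 14, C-G 17, B-C 19, F-G 1, E-F 2, D-F 15] → take F-G (1); add G.
Step 3: frontier [C-E 13, C-D 14, B-C 19, E-F 2, D-F 15, B-G 4, D-G 8] → take E-F (2); add E.
Step 4: frontier [C-D 14, B-C 19, D-E 18, B-E 19, D-F 15, B-G 4, D-G 8] → take B-G (4); add B.
Step 5: frontier [B-D 1, C-D 14, D-E 18, D-F 15, D-G 8] → take B-D (1); add D.
MST edges: C-F, F-G, E-F, B-G, B-D; total weight 1+1+2+4+1 = 9.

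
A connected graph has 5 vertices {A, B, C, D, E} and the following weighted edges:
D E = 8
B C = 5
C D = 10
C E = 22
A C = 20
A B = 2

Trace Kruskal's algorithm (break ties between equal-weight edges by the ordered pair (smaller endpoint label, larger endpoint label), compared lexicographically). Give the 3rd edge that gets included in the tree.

D-E

Kruskal's algorithm — process edges by increasing weight (ties by edge label):
A B (2): add — endpoints in different components.
B C (5): add — endpoints in different components.
D E (8): add — endpoints in different components.
C D (10): add — endpoints in different components.
The 3rd edge added is D E.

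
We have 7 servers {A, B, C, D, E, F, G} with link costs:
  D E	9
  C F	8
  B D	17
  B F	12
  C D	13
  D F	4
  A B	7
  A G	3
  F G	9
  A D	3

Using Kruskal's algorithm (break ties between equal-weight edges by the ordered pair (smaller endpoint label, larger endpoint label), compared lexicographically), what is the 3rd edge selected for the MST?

D-F

Sort edges by weight, then run Kruskal:
A D (3): add — endpoints in different components.
A G (3): add — endpoints in different components.
D F (4): add — endpoints in different components.
A B (7): add — endpoints in different components.
C F (8): add — endpoints in different components.
D E (9): add — endpoints in different components.
The 3rd edge added is D F.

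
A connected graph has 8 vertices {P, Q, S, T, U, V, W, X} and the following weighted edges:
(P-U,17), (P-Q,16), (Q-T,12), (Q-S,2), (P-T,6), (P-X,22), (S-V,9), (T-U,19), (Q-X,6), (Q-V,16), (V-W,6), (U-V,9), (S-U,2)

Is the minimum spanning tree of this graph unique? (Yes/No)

Sort edges by weight, then run Kruskal:
Q-S (2): add — endpoints in different components.
S-U (2): add — endpoints in different components.
P-T (6): add — endpoints in different components.
Q-X (6): add — endpoints in different components.
V-W (6): add — endpoints in different components.
S-V (9): add — endpoints in different components.
U-V (9): skip — V and U already connected.
Q-T (12): add — endpoints in different components.
Non-tree edge U-V has weight 9, equal to the heaviest edge on its tree cycle — swapping gives another MST of the same weight. Not unique.

No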